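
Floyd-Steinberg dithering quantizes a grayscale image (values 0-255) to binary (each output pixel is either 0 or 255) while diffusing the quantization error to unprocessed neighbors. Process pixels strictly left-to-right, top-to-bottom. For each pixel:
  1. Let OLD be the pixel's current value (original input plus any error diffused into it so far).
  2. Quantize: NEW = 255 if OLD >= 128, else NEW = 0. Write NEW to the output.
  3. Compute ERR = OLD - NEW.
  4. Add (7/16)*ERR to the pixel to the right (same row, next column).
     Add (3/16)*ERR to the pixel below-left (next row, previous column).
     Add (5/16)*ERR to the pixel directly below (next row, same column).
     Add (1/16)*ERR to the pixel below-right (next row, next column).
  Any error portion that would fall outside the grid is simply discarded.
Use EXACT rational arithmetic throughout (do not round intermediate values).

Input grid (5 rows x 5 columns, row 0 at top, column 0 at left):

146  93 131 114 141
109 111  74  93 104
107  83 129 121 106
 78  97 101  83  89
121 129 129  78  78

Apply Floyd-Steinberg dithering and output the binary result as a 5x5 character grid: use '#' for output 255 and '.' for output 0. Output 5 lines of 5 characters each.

(0,0): OLD=146 → NEW=255, ERR=-109
(0,1): OLD=725/16 → NEW=0, ERR=725/16
(0,2): OLD=38611/256 → NEW=255, ERR=-26669/256
(0,3): OLD=280261/4096 → NEW=0, ERR=280261/4096
(0,4): OLD=11202403/65536 → NEW=255, ERR=-5509277/65536
(1,0): OLD=21359/256 → NEW=0, ERR=21359/256
(1,1): OLD=277129/2048 → NEW=255, ERR=-245111/2048
(1,2): OLD=310973/65536 → NEW=0, ERR=310973/65536
(1,3): OLD=24690041/262144 → NEW=0, ERR=24690041/262144
(1,4): OLD=516789067/4194304 → NEW=0, ERR=516789067/4194304
(2,0): OLD=3625203/32768 → NEW=0, ERR=3625203/32768
(2,1): OLD=104967713/1048576 → NEW=0, ERR=104967713/1048576
(2,2): OLD=3094696355/16777216 → NEW=255, ERR=-1183493725/16777216
(2,3): OLD=38378125113/268435456 → NEW=255, ERR=-30072916167/268435456
(2,4): OLD=435411223631/4294967296 → NEW=0, ERR=435411223631/4294967296
(3,0): OLD=2203558467/16777216 → NEW=255, ERR=-2074631613/16777216
(3,1): OLD=9109428871/134217728 → NEW=0, ERR=9109428871/134217728
(3,2): OLD=403297189117/4294967296 → NEW=0, ERR=403297189117/4294967296
(3,3): OLD=890527859605/8589934592 → NEW=0, ERR=890527859605/8589934592
(3,4): OLD=21857540795209/137438953472 → NEW=255, ERR=-13189392340151/137438953472
(4,0): OLD=204188543501/2147483648 → NEW=0, ERR=204188543501/2147483648
(4,1): OLD=13859746601741/68719476736 → NEW=255, ERR=-3663719965939/68719476736
(4,2): OLD=174491431563363/1099511627776 → NEW=255, ERR=-105884033519517/1099511627776
(4,3): OLD=987638771225357/17592186044416 → NEW=0, ERR=987638771225357/17592186044416
(4,4): OLD=22251109540783067/281474976710656 → NEW=0, ERR=22251109540783067/281474976710656
Row 0: #.#.#
Row 1: .#...
Row 2: ..##.
Row 3: #...#
Row 4: .##..

Answer: #.#.#
.#...
..##.
#...#
.##..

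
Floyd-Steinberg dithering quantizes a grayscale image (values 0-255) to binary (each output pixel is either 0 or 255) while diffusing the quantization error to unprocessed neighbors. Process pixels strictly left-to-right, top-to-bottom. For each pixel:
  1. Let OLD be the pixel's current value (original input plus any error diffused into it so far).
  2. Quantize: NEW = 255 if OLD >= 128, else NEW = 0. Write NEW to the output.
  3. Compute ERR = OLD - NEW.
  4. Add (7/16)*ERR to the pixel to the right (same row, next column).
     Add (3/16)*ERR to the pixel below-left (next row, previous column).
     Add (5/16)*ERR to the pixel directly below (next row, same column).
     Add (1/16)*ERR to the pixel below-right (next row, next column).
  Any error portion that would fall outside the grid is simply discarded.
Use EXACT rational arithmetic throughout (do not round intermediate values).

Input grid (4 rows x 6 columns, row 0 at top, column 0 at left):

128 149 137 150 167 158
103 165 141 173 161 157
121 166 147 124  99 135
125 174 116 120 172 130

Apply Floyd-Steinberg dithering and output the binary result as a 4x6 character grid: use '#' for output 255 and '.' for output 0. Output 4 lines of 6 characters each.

Answer: #.#.##
.#.##.
#.#..#
.##.#.

Derivation:
(0,0): OLD=128 → NEW=255, ERR=-127
(0,1): OLD=1495/16 → NEW=0, ERR=1495/16
(0,2): OLD=45537/256 → NEW=255, ERR=-19743/256
(0,3): OLD=476199/4096 → NEW=0, ERR=476199/4096
(0,4): OLD=14277905/65536 → NEW=255, ERR=-2433775/65536
(0,5): OLD=148638583/1048576 → NEW=255, ERR=-118748297/1048576
(1,0): OLD=20693/256 → NEW=0, ERR=20693/256
(1,1): OLD=424275/2048 → NEW=255, ERR=-97965/2048
(1,2): OLD=8100943/65536 → NEW=0, ERR=8100943/65536
(1,3): OLD=65962659/262144 → NEW=255, ERR=-884061/262144
(1,4): OLD=2247338121/16777216 → NEW=255, ERR=-2030851959/16777216
(1,5): OLD=17805492719/268435456 → NEW=0, ERR=17805492719/268435456
(2,0): OLD=4498753/32768 → NEW=255, ERR=-3857087/32768
(2,1): OLD=133990235/1048576 → NEW=0, ERR=133990235/1048576
(2,2): OLD=3991491025/16777216 → NEW=255, ERR=-286699055/16777216
(2,3): OLD=13488744585/134217728 → NEW=0, ERR=13488744585/134217728
(2,4): OLD=504087229467/4294967296 → NEW=0, ERR=504087229467/4294967296
(2,5): OLD=13710281281645/68719476736 → NEW=255, ERR=-3813185286035/68719476736
(3,0): OLD=1881988785/16777216 → NEW=0, ERR=1881988785/16777216
(3,1): OLD=33882991965/134217728 → NEW=255, ERR=-342528675/134217728
(3,2): OLD=146429712039/1073741824 → NEW=255, ERR=-127374453081/1073741824
(3,3): OLD=8276918385973/68719476736 → NEW=0, ERR=8276918385973/68719476736
(3,4): OLD=141424044203029/549755813888 → NEW=255, ERR=1236311661589/549755813888
(3,5): OLD=1064142028448539/8796093022208 → NEW=0, ERR=1064142028448539/8796093022208
Row 0: #.#.##
Row 1: .#.##.
Row 2: #.#..#
Row 3: .##.#.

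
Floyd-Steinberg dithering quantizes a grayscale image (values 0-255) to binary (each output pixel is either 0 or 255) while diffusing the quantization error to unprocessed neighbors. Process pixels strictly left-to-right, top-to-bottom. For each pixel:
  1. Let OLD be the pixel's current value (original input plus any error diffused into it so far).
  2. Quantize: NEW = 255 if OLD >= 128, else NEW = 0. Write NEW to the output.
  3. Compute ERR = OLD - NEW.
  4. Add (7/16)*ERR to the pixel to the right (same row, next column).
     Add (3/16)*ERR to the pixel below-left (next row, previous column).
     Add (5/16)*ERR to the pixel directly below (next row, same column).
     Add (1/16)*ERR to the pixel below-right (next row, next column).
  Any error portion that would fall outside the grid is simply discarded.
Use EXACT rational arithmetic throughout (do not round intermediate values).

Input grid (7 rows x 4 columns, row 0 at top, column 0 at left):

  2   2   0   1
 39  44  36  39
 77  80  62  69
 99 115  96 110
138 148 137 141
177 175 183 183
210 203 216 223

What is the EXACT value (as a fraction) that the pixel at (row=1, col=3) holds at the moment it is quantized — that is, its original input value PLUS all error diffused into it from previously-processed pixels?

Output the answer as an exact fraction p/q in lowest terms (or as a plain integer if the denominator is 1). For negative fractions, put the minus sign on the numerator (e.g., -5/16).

Answer: 35503257/524288

Derivation:
(0,0): OLD=2 → NEW=0, ERR=2
(0,1): OLD=23/8 → NEW=0, ERR=23/8
(0,2): OLD=161/128 → NEW=0, ERR=161/128
(0,3): OLD=3175/2048 → NEW=0, ERR=3175/2048
(1,0): OLD=5141/128 → NEW=0, ERR=5141/128
(1,1): OLD=64339/1024 → NEW=0, ERR=64339/1024
(1,2): OLD=2108687/32768 → NEW=0, ERR=2108687/32768
(1,3): OLD=35503257/524288 → NEW=0, ERR=35503257/524288
Target (1,3): original=39, with diffused error = 35503257/524288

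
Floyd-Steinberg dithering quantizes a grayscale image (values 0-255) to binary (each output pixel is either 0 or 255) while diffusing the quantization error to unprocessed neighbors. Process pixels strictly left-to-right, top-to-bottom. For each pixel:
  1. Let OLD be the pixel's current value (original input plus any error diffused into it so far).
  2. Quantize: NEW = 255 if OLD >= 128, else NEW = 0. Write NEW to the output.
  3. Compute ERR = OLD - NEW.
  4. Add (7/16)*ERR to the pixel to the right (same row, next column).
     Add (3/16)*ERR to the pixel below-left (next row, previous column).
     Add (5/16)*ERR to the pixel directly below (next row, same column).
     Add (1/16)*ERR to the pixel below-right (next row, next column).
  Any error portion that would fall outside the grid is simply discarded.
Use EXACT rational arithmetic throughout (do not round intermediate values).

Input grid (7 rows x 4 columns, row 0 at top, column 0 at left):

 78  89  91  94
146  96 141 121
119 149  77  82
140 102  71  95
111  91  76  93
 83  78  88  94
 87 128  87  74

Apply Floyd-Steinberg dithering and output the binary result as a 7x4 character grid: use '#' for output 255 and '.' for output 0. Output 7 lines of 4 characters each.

(0,0): OLD=78 → NEW=0, ERR=78
(0,1): OLD=985/8 → NEW=0, ERR=985/8
(0,2): OLD=18543/128 → NEW=255, ERR=-14097/128
(0,3): OLD=93833/2048 → NEW=0, ERR=93833/2048
(1,0): OLD=24763/128 → NEW=255, ERR=-7877/128
(1,1): OLD=93981/1024 → NEW=0, ERR=93981/1024
(1,2): OLD=5341921/32768 → NEW=255, ERR=-3013919/32768
(1,3): OLD=46239223/524288 → NEW=0, ERR=46239223/524288
(2,0): OLD=1916559/16384 → NEW=0, ERR=1916559/16384
(2,1): OLD=108929429/524288 → NEW=255, ERR=-24764011/524288
(2,2): OLD=52287145/1048576 → NEW=0, ERR=52287145/1048576
(2,3): OLD=2107688549/16777216 → NEW=0, ERR=2107688549/16777216
(3,0): OLD=1406762527/8388608 → NEW=255, ERR=-732332513/8388608
(3,1): OLD=8818929473/134217728 → NEW=0, ERR=8818929473/134217728
(3,2): OLD=291912556479/2147483648 → NEW=255, ERR=-255695773761/2147483648
(3,3): OLD=2930309472953/34359738368 → NEW=0, ERR=2930309472953/34359738368
(4,0): OLD=206240872307/2147483648 → NEW=0, ERR=206240872307/2147483648
(4,1): OLD=2160686105433/17179869184 → NEW=0, ERR=2160686105433/17179869184
(4,2): OLD=62623959794617/549755813888 → NEW=0, ERR=62623959794617/549755813888
(4,3): OLD=1425371009381087/8796093022208 → NEW=255, ERR=-817632711281953/8796093022208
(5,0): OLD=37546559484931/274877906944 → NEW=255, ERR=-32547306785789/274877906944
(5,1): OLD=816812280294901/8796093022208 → NEW=0, ERR=816812280294901/8796093022208
(5,2): OLD=680183589782449/4398046511104 → NEW=255, ERR=-441318270549071/4398046511104
(5,3): OLD=3964687918017945/140737488355328 → NEW=0, ERR=3964687918017945/140737488355328
(6,0): OLD=9487029242071999/140737488355328 → NEW=0, ERR=9487029242071999/140737488355328
(6,1): OLD=360953788222773033/2251799813685248 → NEW=255, ERR=-213255164266965207/2251799813685248
(6,2): OLD=911353381995843023/36028797018963968 → NEW=0, ERR=911353381995843023/36028797018963968
(6,3): OLD=50497090607149219241/576460752303423488 → NEW=0, ERR=50497090607149219241/576460752303423488
Row 0: ..#.
Row 1: #.#.
Row 2: .#..
Row 3: #.#.
Row 4: ...#
Row 5: #.#.
Row 6: .#..

Answer: ..#.
#.#.
.#..
#.#.
...#
#.#.
.#..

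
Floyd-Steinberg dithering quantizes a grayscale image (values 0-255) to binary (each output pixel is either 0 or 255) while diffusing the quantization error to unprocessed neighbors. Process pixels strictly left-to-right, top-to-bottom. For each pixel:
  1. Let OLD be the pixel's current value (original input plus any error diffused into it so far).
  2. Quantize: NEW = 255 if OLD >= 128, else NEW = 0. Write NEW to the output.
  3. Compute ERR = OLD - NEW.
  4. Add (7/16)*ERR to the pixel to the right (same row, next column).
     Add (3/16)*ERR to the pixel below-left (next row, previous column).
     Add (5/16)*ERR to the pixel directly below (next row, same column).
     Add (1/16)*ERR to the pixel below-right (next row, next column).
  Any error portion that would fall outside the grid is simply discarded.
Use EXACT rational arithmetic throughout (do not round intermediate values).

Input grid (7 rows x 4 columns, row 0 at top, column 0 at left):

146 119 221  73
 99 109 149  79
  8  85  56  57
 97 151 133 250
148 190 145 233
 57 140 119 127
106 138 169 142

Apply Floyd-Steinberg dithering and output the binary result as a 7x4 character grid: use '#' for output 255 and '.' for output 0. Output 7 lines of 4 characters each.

(0,0): OLD=146 → NEW=255, ERR=-109
(0,1): OLD=1141/16 → NEW=0, ERR=1141/16
(0,2): OLD=64563/256 → NEW=255, ERR=-717/256
(0,3): OLD=293989/4096 → NEW=0, ERR=293989/4096
(1,0): OLD=20047/256 → NEW=0, ERR=20047/256
(1,1): OLD=324009/2048 → NEW=255, ERR=-198231/2048
(1,2): OLD=8106333/65536 → NEW=0, ERR=8106333/65536
(1,3): OLD=162917403/1048576 → NEW=255, ERR=-104469477/1048576
(2,0): OLD=469331/32768 → NEW=0, ERR=469331/32768
(2,1): OLD=93433665/1048576 → NEW=0, ERR=93433665/1048576
(2,2): OLD=228395461/2097152 → NEW=0, ERR=228395461/2097152
(2,3): OLD=2726078737/33554432 → NEW=0, ERR=2726078737/33554432
(3,0): OLD=1982783907/16777216 → NEW=0, ERR=1982783907/16777216
(3,1): OLD=67609722941/268435456 → NEW=255, ERR=-841318339/268435456
(3,2): OLD=800859424963/4294967296 → NEW=255, ERR=-294357235517/4294967296
(3,3): OLD=17331812831189/68719476736 → NEW=255, ERR=-191653736491/68719476736
(4,0): OLD=791753917351/4294967296 → NEW=255, ERR=-303462743129/4294967296
(4,1): OLD=5244838442229/34359738368 → NEW=255, ERR=-3516894841611/34359738368
(4,2): OLD=85853740699349/1099511627776 → NEW=0, ERR=85853740699349/1099511627776
(4,3): OLD=4609267782032739/17592186044416 → NEW=255, ERR=123260340706659/17592186044416
(5,0): OLD=8646887141623/549755813888 → NEW=0, ERR=8646887141623/549755813888
(5,1): OLD=2201134051400225/17592186044416 → NEW=0, ERR=2201134051400225/17592186044416
(5,2): OLD=1698152834610397/8796093022208 → NEW=255, ERR=-544850886052643/8796093022208
(5,3): OLD=30109371192239189/281474976710656 → NEW=0, ERR=30109371192239189/281474976710656
(6,0): OLD=37823251628189891/281474976710656 → NEW=255, ERR=-33952867433027389/281474976710656
(6,1): OLD=512038921813411973/4503599627370496 → NEW=0, ERR=512038921813411973/4503599627370496
(6,2): OLD=16375927711194877587/72057594037927936 → NEW=255, ERR=-1998758768476746093/72057594037927936
(6,3): OLD=183800118942357958405/1152921504606846976 → NEW=255, ERR=-110194864732388020475/1152921504606846976
Row 0: #.#.
Row 1: .#.#
Row 2: ....
Row 3: .###
Row 4: ##.#
Row 5: ..#.
Row 6: #.##

Answer: #.#.
.#.#
....
.###
##.#
..#.
#.##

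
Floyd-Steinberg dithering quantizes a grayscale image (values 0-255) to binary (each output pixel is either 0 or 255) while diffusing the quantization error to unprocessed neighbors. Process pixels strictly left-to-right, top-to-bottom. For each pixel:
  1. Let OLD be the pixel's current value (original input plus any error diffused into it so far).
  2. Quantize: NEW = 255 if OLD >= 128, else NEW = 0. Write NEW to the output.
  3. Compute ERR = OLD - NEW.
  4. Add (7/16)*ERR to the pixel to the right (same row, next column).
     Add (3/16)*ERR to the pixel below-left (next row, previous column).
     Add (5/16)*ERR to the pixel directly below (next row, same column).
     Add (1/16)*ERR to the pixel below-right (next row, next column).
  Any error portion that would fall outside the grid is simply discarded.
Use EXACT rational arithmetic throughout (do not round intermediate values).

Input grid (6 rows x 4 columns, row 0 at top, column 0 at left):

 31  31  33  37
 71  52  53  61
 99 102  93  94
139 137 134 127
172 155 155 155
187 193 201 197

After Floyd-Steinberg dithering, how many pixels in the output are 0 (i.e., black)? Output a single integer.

(0,0): OLD=31 → NEW=0, ERR=31
(0,1): OLD=713/16 → NEW=0, ERR=713/16
(0,2): OLD=13439/256 → NEW=0, ERR=13439/256
(0,3): OLD=245625/4096 → NEW=0, ERR=245625/4096
(1,0): OLD=22795/256 → NEW=0, ERR=22795/256
(1,1): OLD=238925/2048 → NEW=0, ERR=238925/2048
(1,2): OLD=8812881/65536 → NEW=255, ERR=-7898799/65536
(1,3): OLD=31761927/1048576 → NEW=0, ERR=31761927/1048576
(2,0): OLD=4872607/32768 → NEW=255, ERR=-3483233/32768
(2,1): OLD=78556613/1048576 → NEW=0, ERR=78556613/1048576
(2,2): OLD=211986105/2097152 → NEW=0, ERR=211986105/2097152
(2,3): OLD=4702877045/33554432 → NEW=255, ERR=-3853503115/33554432
(3,0): OLD=2010385583/16777216 → NEW=0, ERR=2010385583/16777216
(3,1): OLD=60437136817/268435456 → NEW=255, ERR=-8013904463/268435456
(3,2): OLD=582725811791/4294967296 → NEW=255, ERR=-512490848689/4294967296
(3,3): OLD=3107843154089/68719476736 → NEW=0, ERR=3107843154089/68719476736
(4,0): OLD=875523508163/4294967296 → NEW=255, ERR=-219693152317/4294967296
(4,1): OLD=3724870317001/34359738368 → NEW=0, ERR=3724870317001/34359738368
(4,2): OLD=188845188767913/1099511627776 → NEW=255, ERR=-91530276314967/1099511627776
(4,3): OLD=2203506697742447/17592186044416 → NEW=0, ERR=2203506697742447/17592186044416
(5,0): OLD=105191222055379/549755813888 → NEW=255, ERR=-34996510486061/549755813888
(5,1): OLD=3170487734549541/17592186044416 → NEW=255, ERR=-1315519706776539/17592186044416
(5,2): OLD=1517595748804393/8796093022208 → NEW=255, ERR=-725407971858647/8796093022208
(5,3): OLD=54847907873650937/281474976710656 → NEW=255, ERR=-16928211187566343/281474976710656
Output grid:
  Row 0: ....  (4 black, running=4)
  Row 1: ..#.  (3 black, running=7)
  Row 2: #..#  (2 black, running=9)
  Row 3: .##.  (2 black, running=11)
  Row 4: #.#.  (2 black, running=13)
  Row 5: ####  (0 black, running=13)

Answer: 13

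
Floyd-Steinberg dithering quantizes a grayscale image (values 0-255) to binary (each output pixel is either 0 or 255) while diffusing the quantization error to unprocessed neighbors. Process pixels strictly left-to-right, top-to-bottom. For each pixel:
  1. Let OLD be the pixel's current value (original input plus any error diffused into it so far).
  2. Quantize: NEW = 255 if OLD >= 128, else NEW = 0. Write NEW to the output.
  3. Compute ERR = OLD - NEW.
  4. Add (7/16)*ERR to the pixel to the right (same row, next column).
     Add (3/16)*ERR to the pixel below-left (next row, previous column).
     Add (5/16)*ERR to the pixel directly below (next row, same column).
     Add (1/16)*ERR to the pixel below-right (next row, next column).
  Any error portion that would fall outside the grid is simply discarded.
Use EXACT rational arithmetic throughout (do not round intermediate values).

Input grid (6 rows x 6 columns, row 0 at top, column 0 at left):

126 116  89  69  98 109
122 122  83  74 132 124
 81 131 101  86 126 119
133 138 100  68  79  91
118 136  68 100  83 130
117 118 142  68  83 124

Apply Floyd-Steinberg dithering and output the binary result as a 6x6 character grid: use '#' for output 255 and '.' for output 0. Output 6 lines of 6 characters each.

Answer: .#..#.
#.#..#
.#..#.
#.#..#
.#.#.#
#.#...

Derivation:
(0,0): OLD=126 → NEW=0, ERR=126
(0,1): OLD=1369/8 → NEW=255, ERR=-671/8
(0,2): OLD=6695/128 → NEW=0, ERR=6695/128
(0,3): OLD=188177/2048 → NEW=0, ERR=188177/2048
(0,4): OLD=4528503/32768 → NEW=255, ERR=-3827337/32768
(0,5): OLD=30356033/524288 → NEW=0, ERR=30356033/524288
(1,0): OLD=18643/128 → NEW=255, ERR=-13997/128
(1,1): OLD=67205/1024 → NEW=0, ERR=67205/1024
(1,2): OLD=4588969/32768 → NEW=255, ERR=-3766871/32768
(1,3): OLD=4428821/131072 → NEW=0, ERR=4428821/131072
(1,4): OLD=1064357695/8388608 → NEW=0, ERR=1064357695/8388608
(1,5): OLD=25542186505/134217728 → NEW=255, ERR=-8683334135/134217728
(2,0): OLD=968839/16384 → NEW=0, ERR=968839/16384
(2,1): OLD=78114429/524288 → NEW=255, ERR=-55579011/524288
(2,2): OLD=244401463/8388608 → NEW=0, ERR=244401463/8388608
(2,3): OLD=8449755839/67108864 → NEW=0, ERR=8449755839/67108864
(2,4): OLD=452513247293/2147483648 → NEW=255, ERR=-95095082947/2147483648
(2,5): OLD=3000952124283/34359738368 → NEW=0, ERR=3000952124283/34359738368
(3,0): OLD=1103962071/8388608 → NEW=255, ERR=-1035132969/8388608
(3,1): OLD=4029522379/67108864 → NEW=0, ERR=4029522379/67108864
(3,2): OLD=81796025841/536870912 → NEW=255, ERR=-55106056719/536870912
(3,3): OLD=1922735080819/34359738368 → NEW=0, ERR=1922735080819/34359738368
(3,4): OLD=31305689794771/274877906944 → NEW=0, ERR=31305689794771/274877906944
(3,5): OLD=727227975427965/4398046511104 → NEW=255, ERR=-394273884903555/4398046511104
(4,0): OLD=97384783609/1073741824 → NEW=0, ERR=97384783609/1073741824
(4,1): OLD=2877384124261/17179869184 → NEW=255, ERR=-1503482517659/17179869184
(4,2): OLD=6532022647583/549755813888 → NEW=0, ERR=6532022647583/549755813888
(4,3): OLD=1210557803907771/8796093022208 → NEW=255, ERR=-1032445916755269/8796093022208
(4,4): OLD=7589577354637035/140737488355328 → NEW=0, ERR=7589577354637035/140737488355328
(4,5): OLD=298805708851895437/2251799813685248 → NEW=255, ERR=-275403243637842803/2251799813685248
(5,0): OLD=35441050248191/274877906944 → NEW=255, ERR=-34652816022529/274877906944
(5,1): OLD=381699426630255/8796093022208 → NEW=0, ERR=381699426630255/8796093022208
(5,2): OLD=9656030172683893/70368744177664 → NEW=255, ERR=-8287999592620427/70368744177664
(5,3): OLD=-21064350444818281/2251799813685248 → NEW=0, ERR=-21064350444818281/2251799813685248
(5,4): OLD=294948750278545863/4503599627370496 → NEW=0, ERR=294948750278545863/4503599627370496
(5,5): OLD=8488616951622842195/72057594037927936 → NEW=0, ERR=8488616951622842195/72057594037927936
Row 0: .#..#.
Row 1: #.#..#
Row 2: .#..#.
Row 3: #.#..#
Row 4: .#.#.#
Row 5: #.#...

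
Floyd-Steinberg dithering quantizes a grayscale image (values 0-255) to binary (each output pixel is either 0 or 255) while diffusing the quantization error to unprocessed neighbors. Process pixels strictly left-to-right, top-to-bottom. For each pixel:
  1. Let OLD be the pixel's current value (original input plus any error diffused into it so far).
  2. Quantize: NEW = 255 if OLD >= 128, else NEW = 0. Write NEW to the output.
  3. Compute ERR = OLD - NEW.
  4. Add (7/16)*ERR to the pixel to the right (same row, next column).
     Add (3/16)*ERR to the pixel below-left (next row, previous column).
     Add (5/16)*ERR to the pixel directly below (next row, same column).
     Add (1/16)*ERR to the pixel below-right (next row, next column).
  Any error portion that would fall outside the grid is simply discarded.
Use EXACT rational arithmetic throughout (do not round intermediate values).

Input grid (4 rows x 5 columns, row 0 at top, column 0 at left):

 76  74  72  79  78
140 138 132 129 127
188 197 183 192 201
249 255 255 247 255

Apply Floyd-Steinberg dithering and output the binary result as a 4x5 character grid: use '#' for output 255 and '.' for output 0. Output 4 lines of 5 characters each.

Answer: ...#.
##.#.
#####
#####

Derivation:
(0,0): OLD=76 → NEW=0, ERR=76
(0,1): OLD=429/4 → NEW=0, ERR=429/4
(0,2): OLD=7611/64 → NEW=0, ERR=7611/64
(0,3): OLD=134173/1024 → NEW=255, ERR=-126947/1024
(0,4): OLD=389323/16384 → NEW=0, ERR=389323/16384
(1,0): OLD=11767/64 → NEW=255, ERR=-4553/64
(1,1): OLD=85729/512 → NEW=255, ERR=-44831/512
(1,2): OLD=1872917/16384 → NEW=0, ERR=1872917/16384
(1,3): OLD=9971905/65536 → NEW=255, ERR=-6739775/65536
(1,4): OLD=85652579/1048576 → NEW=0, ERR=85652579/1048576
(2,0): OLD=1223483/8192 → NEW=255, ERR=-865477/8192
(2,1): OLD=36805913/262144 → NEW=255, ERR=-30040807/262144
(2,2): OLD=603274571/4194304 → NEW=255, ERR=-466272949/4194304
(2,3): OLD=8971560945/67108864 → NEW=255, ERR=-8141199375/67108864
(2,4): OLD=179341006679/1073741824 → NEW=255, ERR=-94463158441/1073741824
(3,0): OLD=815782955/4194304 → NEW=255, ERR=-253764565/4194304
(3,1): OLD=5545600367/33554432 → NEW=255, ERR=-3010779793/33554432
(3,2): OLD=162237367381/1073741824 → NEW=255, ERR=-111566797739/1073741824
(3,3): OLD=301051100501/2147483648 → NEW=255, ERR=-246557229739/2147483648
(3,4): OLD=5830682711257/34359738368 → NEW=255, ERR=-2931050572583/34359738368
Row 0: ...#.
Row 1: ##.#.
Row 2: #####
Row 3: #####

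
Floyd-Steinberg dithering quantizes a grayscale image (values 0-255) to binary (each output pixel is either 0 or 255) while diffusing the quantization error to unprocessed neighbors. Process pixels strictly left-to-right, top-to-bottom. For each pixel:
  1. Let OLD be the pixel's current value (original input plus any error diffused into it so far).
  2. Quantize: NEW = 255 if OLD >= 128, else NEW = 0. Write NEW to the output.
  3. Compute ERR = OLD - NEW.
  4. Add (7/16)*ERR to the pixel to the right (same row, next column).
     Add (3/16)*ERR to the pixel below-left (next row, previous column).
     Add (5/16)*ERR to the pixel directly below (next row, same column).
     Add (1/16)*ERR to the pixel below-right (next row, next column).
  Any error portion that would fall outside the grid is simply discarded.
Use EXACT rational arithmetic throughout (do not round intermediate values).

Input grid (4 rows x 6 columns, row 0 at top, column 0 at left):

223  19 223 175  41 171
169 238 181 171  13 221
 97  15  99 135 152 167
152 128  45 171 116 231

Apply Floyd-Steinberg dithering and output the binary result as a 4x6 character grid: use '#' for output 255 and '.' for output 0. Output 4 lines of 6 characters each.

(0,0): OLD=223 → NEW=255, ERR=-32
(0,1): OLD=5 → NEW=0, ERR=5
(0,2): OLD=3603/16 → NEW=255, ERR=-477/16
(0,3): OLD=41461/256 → NEW=255, ERR=-23819/256
(0,4): OLD=1203/4096 → NEW=0, ERR=1203/4096
(0,5): OLD=11215077/65536 → NEW=255, ERR=-5496603/65536
(1,0): OLD=2559/16 → NEW=255, ERR=-1521/16
(1,1): OLD=24369/128 → NEW=255, ERR=-8271/128
(1,2): OLD=517245/4096 → NEW=0, ERR=517245/4096
(1,3): OLD=3200837/16384 → NEW=255, ERR=-977083/16384
(1,4): OLD=-36218069/1048576 → NEW=0, ERR=-36218069/1048576
(1,5): OLD=3014817981/16777216 → NEW=255, ERR=-1263372099/16777216
(2,0): OLD=113003/2048 → NEW=0, ERR=113003/2048
(2,1): OLD=2404081/65536 → NEW=0, ERR=2404081/65536
(2,2): OLD=146057443/1048576 → NEW=255, ERR=-121329437/1048576
(2,3): OLD=563356027/8388608 → NEW=0, ERR=563356027/8388608
(2,4): OLD=41001078881/268435456 → NEW=255, ERR=-27449962399/268435456
(2,5): OLD=414768208055/4294967296 → NEW=0, ERR=414768208055/4294967296
(3,0): OLD=184676275/1048576 → NEW=255, ERR=-82710605/1048576
(3,1): OLD=727352559/8388608 → NEW=0, ERR=727352559/8388608
(3,2): OLD=4137939321/67108864 → NEW=0, ERR=4137939321/67108864
(3,3): OLD=827028449855/4294967296 → NEW=255, ERR=-268188210625/4294967296
(3,4): OLD=2715443872535/34359738368 → NEW=0, ERR=2715443872535/34359738368
(3,5): OLD=159078833251001/549755813888 → NEW=255, ERR=18891100709561/549755813888
Row 0: #.##.#
Row 1: ##.#.#
Row 2: ..#.#.
Row 3: #..#.#

Answer: #.##.#
##.#.#
..#.#.
#..#.#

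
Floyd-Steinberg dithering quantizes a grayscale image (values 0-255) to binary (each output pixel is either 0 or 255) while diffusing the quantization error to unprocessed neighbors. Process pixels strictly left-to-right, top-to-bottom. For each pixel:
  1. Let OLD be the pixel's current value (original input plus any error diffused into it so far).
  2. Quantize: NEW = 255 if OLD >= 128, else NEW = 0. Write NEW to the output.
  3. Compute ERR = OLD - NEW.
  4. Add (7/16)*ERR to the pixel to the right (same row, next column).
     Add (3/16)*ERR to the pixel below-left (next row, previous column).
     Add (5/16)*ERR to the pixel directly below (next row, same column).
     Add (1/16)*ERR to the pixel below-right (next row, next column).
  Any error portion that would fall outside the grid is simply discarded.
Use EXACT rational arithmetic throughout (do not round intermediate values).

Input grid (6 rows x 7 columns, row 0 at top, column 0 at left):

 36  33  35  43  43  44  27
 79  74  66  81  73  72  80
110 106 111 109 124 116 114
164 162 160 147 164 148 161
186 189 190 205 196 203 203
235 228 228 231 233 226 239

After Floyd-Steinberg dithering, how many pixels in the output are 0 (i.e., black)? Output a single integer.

(0,0): OLD=36 → NEW=0, ERR=36
(0,1): OLD=195/4 → NEW=0, ERR=195/4
(0,2): OLD=3605/64 → NEW=0, ERR=3605/64
(0,3): OLD=69267/1024 → NEW=0, ERR=69267/1024
(0,4): OLD=1189381/16384 → NEW=0, ERR=1189381/16384
(0,5): OLD=19860003/262144 → NEW=0, ERR=19860003/262144
(0,6): OLD=252266229/4194304 → NEW=0, ERR=252266229/4194304
(1,0): OLD=6361/64 → NEW=0, ERR=6361/64
(1,1): OLD=74511/512 → NEW=255, ERR=-56049/512
(1,2): OLD=842779/16384 → NEW=0, ERR=842779/16384
(1,3): OLD=9291375/65536 → NEW=255, ERR=-7420305/65536
(1,4): OLD=270878493/4194304 → NEW=0, ERR=270878493/4194304
(1,5): OLD=4689034061/33554432 → NEW=255, ERR=-3867346099/33554432
(1,6): OLD=28510979811/536870912 → NEW=0, ERR=28510979811/536870912
(2,0): OLD=987413/8192 → NEW=0, ERR=987413/8192
(2,1): OLD=36799959/262144 → NEW=255, ERR=-30046761/262144
(2,2): OLD=204921989/4194304 → NEW=0, ERR=204921989/4194304
(2,3): OLD=3701604701/33554432 → NEW=0, ERR=3701604701/33554432
(2,4): OLD=43958565629/268435456 → NEW=255, ERR=-24492475651/268435456
(2,5): OLD=464355452175/8589934592 → NEW=0, ERR=464355452175/8589934592
(2,6): OLD=20209366644569/137438953472 → NEW=255, ERR=-14837566490791/137438953472
(3,0): OLD=755711653/4194304 → NEW=255, ERR=-313835867/4194304
(3,1): OLD=3695682721/33554432 → NEW=0, ERR=3695682721/33554432
(3,2): OLD=63612416611/268435456 → NEW=255, ERR=-4838624669/268435456
(3,3): OLD=171297897053/1073741824 → NEW=255, ERR=-102506268067/1073741824
(3,4): OLD=15221518413477/137438953472 → NEW=0, ERR=15221518413477/137438953472
(3,5): OLD=206050829942175/1099511627776 → NEW=255, ERR=-74324635140705/1099511627776
(3,6): OLD=1778004345412801/17592186044416 → NEW=0, ERR=1778004345412801/17592186044416
(4,0): OLD=98391603115/536870912 → NEW=255, ERR=-38510479445/536870912
(4,1): OLD=1580376160463/8589934592 → NEW=255, ERR=-610057160497/8589934592
(4,2): OLD=19554765432129/137438953472 → NEW=255, ERR=-15492167703231/137438953472
(4,3): OLD=159968880656283/1099511627776 → NEW=255, ERR=-120406584426597/1099511627776
(4,4): OLD=1443071393167857/8796093022208 → NEW=255, ERR=-799932327495183/8796093022208
(4,5): OLD=47276764269237665/281474976710656 → NEW=255, ERR=-24499354791979615/281474976710656
(4,6): OLD=865948481849356983/4503599627370496 → NEW=255, ERR=-282469423130119497/4503599627370496
(5,0): OLD=27387144228829/137438953472 → NEW=255, ERR=-7659788906531/137438953472
(5,1): OLD=171309510616383/1099511627776 → NEW=255, ERR=-109065954466497/1099511627776
(5,2): OLD=1094281479454361/8796093022208 → NEW=0, ERR=1094281479454361/8796093022208
(5,3): OLD=15981385536852541/70368744177664 → NEW=255, ERR=-1962644228451779/70368744177664
(5,4): OLD=762073352392298799/4503599627370496 → NEW=255, ERR=-386344552587177681/4503599627370496
(5,5): OLD=5181841190017604191/36028797018963968 → NEW=255, ERR=-4005502049818207649/36028797018963968
(5,6): OLD=95300911113212589489/576460752303423488 → NEW=255, ERR=-51696580724160399951/576460752303423488
Output grid:
  Row 0: .......  (7 black, running=7)
  Row 1: .#.#.#.  (4 black, running=11)
  Row 2: .#..#.#  (4 black, running=15)
  Row 3: #.##.#.  (3 black, running=18)
  Row 4: #######  (0 black, running=18)
  Row 5: ##.####  (1 black, running=19)

Answer: 19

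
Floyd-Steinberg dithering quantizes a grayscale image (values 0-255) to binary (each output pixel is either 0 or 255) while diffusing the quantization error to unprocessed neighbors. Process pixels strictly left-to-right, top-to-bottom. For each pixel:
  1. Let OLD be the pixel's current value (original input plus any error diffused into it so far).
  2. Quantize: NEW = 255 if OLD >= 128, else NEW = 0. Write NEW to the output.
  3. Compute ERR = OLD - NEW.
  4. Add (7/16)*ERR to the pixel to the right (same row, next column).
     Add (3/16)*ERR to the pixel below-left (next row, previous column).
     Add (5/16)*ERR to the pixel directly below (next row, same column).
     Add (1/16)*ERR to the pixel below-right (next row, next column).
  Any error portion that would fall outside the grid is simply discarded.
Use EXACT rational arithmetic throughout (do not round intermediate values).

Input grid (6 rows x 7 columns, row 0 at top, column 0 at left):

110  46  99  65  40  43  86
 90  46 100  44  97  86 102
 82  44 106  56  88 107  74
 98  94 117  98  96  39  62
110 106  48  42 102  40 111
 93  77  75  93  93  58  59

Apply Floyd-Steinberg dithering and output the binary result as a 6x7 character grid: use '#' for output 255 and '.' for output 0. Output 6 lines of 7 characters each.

Answer: ..#....
#...#.#
..#..#.
.#.#...
#...#.#
..#....

Derivation:
(0,0): OLD=110 → NEW=0, ERR=110
(0,1): OLD=753/8 → NEW=0, ERR=753/8
(0,2): OLD=17943/128 → NEW=255, ERR=-14697/128
(0,3): OLD=30241/2048 → NEW=0, ERR=30241/2048
(0,4): OLD=1522407/32768 → NEW=0, ERR=1522407/32768
(0,5): OLD=33201233/524288 → NEW=0, ERR=33201233/524288
(0,6): OLD=953828919/8388608 → NEW=0, ERR=953828919/8388608
(1,0): OLD=18179/128 → NEW=255, ERR=-14461/128
(1,1): OLD=11605/1024 → NEW=0, ERR=11605/1024
(1,2): OLD=2547001/32768 → NEW=0, ERR=2547001/32768
(1,3): OLD=11030437/131072 → NEW=0, ERR=11030437/131072
(1,4): OLD=1351685167/8388608 → NEW=255, ERR=-787409873/8388608
(1,5): OLD=5969088543/67108864 → NEW=0, ERR=5969088543/67108864
(1,6): OLD=193708200433/1073741824 → NEW=255, ERR=-80095964687/1073741824
(2,0): OLD=799863/16384 → NEW=0, ERR=799863/16384
(2,1): OLD=40062541/524288 → NEW=0, ERR=40062541/524288
(2,2): OLD=1511697319/8388608 → NEW=255, ERR=-627397721/8388608
(2,3): OLD=2471975599/67108864 → NEW=0, ERR=2471975599/67108864
(2,4): OLD=51925782079/536870912 → NEW=0, ERR=51925782079/536870912
(2,5): OLD=2701657677429/17179869184 → NEW=255, ERR=-1679208964491/17179869184
(2,6): OLD=3706911854467/274877906944 → NEW=0, ERR=3706911854467/274877906944
(3,0): OLD=1070249287/8388608 → NEW=0, ERR=1070249287/8388608
(3,1): OLD=10920275707/67108864 → NEW=255, ERR=-6192484613/67108864
(3,2): OLD=34864212161/536870912 → NEW=0, ERR=34864212161/536870912
(3,3): OLD=325091497799/2147483648 → NEW=255, ERR=-222516832441/2147483648
(3,4): OLD=17830660442439/274877906944 → NEW=0, ERR=17830660442439/274877906944
(3,5): OLD=99854227929349/2199023255552 → NEW=0, ERR=99854227929349/2199023255552
(3,6): OLD=2813748391736859/35184372088832 → NEW=0, ERR=2813748391736859/35184372088832
(4,0): OLD=142344118281/1073741824 → NEW=255, ERR=-131460046839/1073741824
(4,1): OLD=751624218293/17179869184 → NEW=0, ERR=751624218293/17179869184
(4,2): OLD=17108102967611/274877906944 → NEW=0, ERR=17108102967611/274877906944
(4,3): OLD=116703179715577/2199023255552 → NEW=0, ERR=116703179715577/2199023255552
(4,4): OLD=2595330038067963/17592186044416 → NEW=255, ERR=-1890677403258117/17592186044416
(4,5): OLD=14760422437429531/562949953421312 → NEW=0, ERR=14760422437429531/562949953421312
(4,6): OLD=1353784628027118893/9007199254740992 → NEW=255, ERR=-943051181931834067/9007199254740992
(5,0): OLD=17301714253551/274877906944 → NEW=0, ERR=17301714253551/274877906944
(5,1): OLD=268781027752677/2199023255552 → NEW=0, ERR=268781027752677/2199023255552
(5,2): OLD=2825468329361907/17592186044416 → NEW=255, ERR=-1660539111964173/17592186044416
(5,3): OLD=7322206309558815/140737488355328 → NEW=0, ERR=7322206309558815/140737488355328
(5,4): OLD=814340204156736661/9007199254740992 → NEW=0, ERR=814340204156736661/9007199254740992
(5,5): OLD=5721357878113750789/72057594037927936 → NEW=0, ERR=5721357878113750789/72057594037927936
(5,6): OLD=72239160713317844395/1152921504606846976 → NEW=0, ERR=72239160713317844395/1152921504606846976
Row 0: ..#....
Row 1: #...#.#
Row 2: ..#..#.
Row 3: .#.#...
Row 4: #...#.#
Row 5: ..#....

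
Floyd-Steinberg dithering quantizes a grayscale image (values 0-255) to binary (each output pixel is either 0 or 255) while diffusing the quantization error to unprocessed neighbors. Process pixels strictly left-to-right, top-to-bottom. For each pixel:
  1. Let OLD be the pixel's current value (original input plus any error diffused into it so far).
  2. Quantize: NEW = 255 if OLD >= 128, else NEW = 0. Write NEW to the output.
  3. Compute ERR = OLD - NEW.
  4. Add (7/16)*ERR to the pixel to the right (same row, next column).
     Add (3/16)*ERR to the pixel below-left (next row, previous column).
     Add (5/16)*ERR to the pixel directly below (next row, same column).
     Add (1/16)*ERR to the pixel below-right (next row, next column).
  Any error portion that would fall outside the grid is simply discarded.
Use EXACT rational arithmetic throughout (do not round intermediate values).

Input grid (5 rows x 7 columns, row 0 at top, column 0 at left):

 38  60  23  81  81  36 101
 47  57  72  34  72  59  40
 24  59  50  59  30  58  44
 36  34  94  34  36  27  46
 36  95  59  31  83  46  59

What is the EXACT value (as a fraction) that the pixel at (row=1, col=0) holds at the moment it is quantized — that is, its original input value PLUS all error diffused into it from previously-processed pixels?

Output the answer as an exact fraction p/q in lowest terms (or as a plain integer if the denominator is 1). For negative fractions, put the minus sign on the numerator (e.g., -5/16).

Answer: 9375/128

Derivation:
(0,0): OLD=38 → NEW=0, ERR=38
(0,1): OLD=613/8 → NEW=0, ERR=613/8
(0,2): OLD=7235/128 → NEW=0, ERR=7235/128
(0,3): OLD=216533/2048 → NEW=0, ERR=216533/2048
(0,4): OLD=4169939/32768 → NEW=0, ERR=4169939/32768
(0,5): OLD=48063941/524288 → NEW=0, ERR=48063941/524288
(0,6): OLD=1183696995/8388608 → NEW=255, ERR=-955398045/8388608
(1,0): OLD=9375/128 → NEW=0, ERR=9375/128
Target (1,0): original=47, with diffused error = 9375/128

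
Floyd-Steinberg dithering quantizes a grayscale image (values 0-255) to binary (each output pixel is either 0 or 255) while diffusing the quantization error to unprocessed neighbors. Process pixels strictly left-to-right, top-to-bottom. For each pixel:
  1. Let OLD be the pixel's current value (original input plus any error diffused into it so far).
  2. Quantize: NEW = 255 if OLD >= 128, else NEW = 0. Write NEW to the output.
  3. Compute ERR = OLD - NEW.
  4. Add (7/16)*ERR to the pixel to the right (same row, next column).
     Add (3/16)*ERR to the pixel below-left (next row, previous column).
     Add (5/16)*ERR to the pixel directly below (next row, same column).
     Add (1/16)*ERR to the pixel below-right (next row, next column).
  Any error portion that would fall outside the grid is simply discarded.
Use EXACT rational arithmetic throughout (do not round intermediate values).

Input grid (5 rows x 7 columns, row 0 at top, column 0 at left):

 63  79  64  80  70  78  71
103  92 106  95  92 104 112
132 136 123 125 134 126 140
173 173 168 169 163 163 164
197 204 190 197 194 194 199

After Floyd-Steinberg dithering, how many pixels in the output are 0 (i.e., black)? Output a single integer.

(0,0): OLD=63 → NEW=0, ERR=63
(0,1): OLD=1705/16 → NEW=0, ERR=1705/16
(0,2): OLD=28319/256 → NEW=0, ERR=28319/256
(0,3): OLD=525913/4096 → NEW=255, ERR=-518567/4096
(0,4): OLD=957551/65536 → NEW=0, ERR=957551/65536
(0,5): OLD=88491785/1048576 → NEW=0, ERR=88491785/1048576
(0,6): OLD=1810624831/16777216 → NEW=0, ERR=1810624831/16777216
(1,0): OLD=36523/256 → NEW=255, ERR=-28757/256
(1,1): OLD=206509/2048 → NEW=0, ERR=206509/2048
(1,2): OLD=10984241/65536 → NEW=255, ERR=-5727439/65536
(1,3): OLD=7039901/262144 → NEW=0, ERR=7039901/262144
(1,4): OLD=1949947383/16777216 → NEW=0, ERR=1949947383/16777216
(1,5): OLD=27161634727/134217728 → NEW=255, ERR=-7063885913/134217728
(1,6): OLD=274822908905/2147483648 → NEW=0, ERR=274822908905/2147483648
(2,0): OLD=3794623/32768 → NEW=0, ERR=3794623/32768
(2,1): OLD=204228389/1048576 → NEW=255, ERR=-63158491/1048576
(2,2): OLD=1353504431/16777216 → NEW=0, ERR=1353504431/16777216
(2,3): OLD=24832674551/134217728 → NEW=255, ERR=-9392846089/134217728
(2,4): OLD=141211776551/1073741824 → NEW=255, ERR=-132592388569/1073741824
(2,5): OLD=2981984713101/34359738368 → NEW=0, ERR=2981984713101/34359738368
(2,6): OLD=118017184854699/549755813888 → NEW=255, ERR=-22170547686741/549755813888
(3,0): OLD=3320122575/16777216 → NEW=255, ERR=-958067505/16777216
(3,1): OLD=20341771171/134217728 → NEW=255, ERR=-13883749469/134217728
(3,2): OLD=140734179353/1073741824 → NEW=255, ERR=-133069985767/1073741824
(3,3): OLD=321260316511/4294967296 → NEW=0, ERR=321260316511/4294967296
(3,4): OLD=92927378757839/549755813888 → NEW=255, ERR=-47260353783601/549755813888
(3,5): OLD=603550258587613/4398046511104 → NEW=255, ERR=-517951601743907/4398046511104
(3,6): OLD=7409684968736835/70368744177664 → NEW=0, ERR=7409684968736835/70368744177664
(4,0): OLD=343080330049/2147483648 → NEW=255, ERR=-204528000191/2147483648
(4,1): OLD=3545938112973/34359738368 → NEW=0, ERR=3545938112973/34359738368
(4,2): OLD=112139981439011/549755813888 → NEW=255, ERR=-28047751102429/549755813888
(4,3): OLD=766094888080753/4398046511104 → NEW=255, ERR=-355406972250767/4398046511104
(4,4): OLD=4024194586121475/35184372088832 → NEW=0, ERR=4024194586121475/35184372088832
(4,5): OLD=249506907615566723/1125899906842624 → NEW=255, ERR=-37597568629302397/1125899906842624
(4,6): OLD=3781861510434304645/18014398509481984 → NEW=255, ERR=-811810109483601275/18014398509481984
Output grid:
  Row 0: ...#...  (6 black, running=6)
  Row 1: #.#..#.  (4 black, running=10)
  Row 2: .#.##.#  (3 black, running=13)
  Row 3: ###.##.  (2 black, running=15)
  Row 4: #.##.##  (2 black, running=17)

Answer: 17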